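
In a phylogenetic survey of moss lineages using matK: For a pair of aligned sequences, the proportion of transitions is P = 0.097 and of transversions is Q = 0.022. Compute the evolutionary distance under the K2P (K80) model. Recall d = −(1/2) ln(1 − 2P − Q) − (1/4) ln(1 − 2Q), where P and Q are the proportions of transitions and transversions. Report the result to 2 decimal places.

0.13

Under the Kimura two-parameter model, d = −½ ln(1 − 2P − Q) − ¼ ln(1 − 2Q).
1 − 2P − Q = 0.784, giving −½ ln(0.784) = 0.121673.
1 − 2Q = 0.956, giving −¼ ln(0.956) = 0.011249.
d = 0.121673 + 0.011249 = 0.132922.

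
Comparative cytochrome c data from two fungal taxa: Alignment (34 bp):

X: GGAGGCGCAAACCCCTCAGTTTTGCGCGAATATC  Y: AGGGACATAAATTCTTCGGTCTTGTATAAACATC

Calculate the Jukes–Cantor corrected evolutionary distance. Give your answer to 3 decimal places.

The sequences differ at 15 of 34 sites, so p = 15/34 ≈ 0.441176.
d = −(3/4) ln(1 − 4p/3) = −0.75 ln(1 − 0.588235) = −0.75 ln(0.411765)
  = −0.75 × (-0.887302) = 0.665477 substitutions/site.

0.665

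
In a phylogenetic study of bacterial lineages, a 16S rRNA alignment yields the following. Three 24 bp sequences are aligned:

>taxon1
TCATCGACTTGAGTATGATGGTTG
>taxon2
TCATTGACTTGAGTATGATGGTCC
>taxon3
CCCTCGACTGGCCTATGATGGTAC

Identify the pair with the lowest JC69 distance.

taxon1 and taxon2

taxon1–taxon2: 3/24 differ, p = 0.125, d = 0.137.
taxon1–taxon3: 7/24 differ, p = 0.292, d = 0.369.
taxon2–taxon3: 7/24 differ, p = 0.292, d = 0.369.
The smallest distance is between taxon1 and taxon2.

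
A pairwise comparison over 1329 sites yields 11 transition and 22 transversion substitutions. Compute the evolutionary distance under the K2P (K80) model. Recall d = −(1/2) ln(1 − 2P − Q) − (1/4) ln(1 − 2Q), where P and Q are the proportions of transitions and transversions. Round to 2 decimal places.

P = 11/1329 ≈ 0.008277 and Q = 22/1329 ≈ 0.016554.
Under the Kimura two-parameter model, d = −½ ln(1 − 2P − Q) − ¼ ln(1 − 2Q).
1 − 2P − Q = 0.966892, giving −½ ln(0.966892) = 0.016834.
1 − 2Q = 0.966892, giving −¼ ln(0.966892) = 0.008417.
d = 0.016834 + 0.008417 = 0.025251.

0.03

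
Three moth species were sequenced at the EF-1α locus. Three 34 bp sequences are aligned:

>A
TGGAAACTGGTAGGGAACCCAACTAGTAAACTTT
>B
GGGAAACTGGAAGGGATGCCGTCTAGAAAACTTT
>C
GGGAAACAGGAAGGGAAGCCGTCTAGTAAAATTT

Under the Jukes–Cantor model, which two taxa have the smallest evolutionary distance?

A–B: 7/34 differ, p = 0.206, d = 0.241.
A–C: 7/34 differ, p = 0.206, d = 0.241.
B–C: 4/34 differ, p = 0.118, d = 0.128.
The smallest distance is between B and C.

B and C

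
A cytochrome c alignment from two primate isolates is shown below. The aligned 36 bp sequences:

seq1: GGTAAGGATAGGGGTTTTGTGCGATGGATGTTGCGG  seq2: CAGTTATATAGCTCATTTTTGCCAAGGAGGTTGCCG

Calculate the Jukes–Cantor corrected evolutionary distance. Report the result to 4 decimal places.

The sequences differ at 16 of 36 sites, so p = 16/36 ≈ 0.444444.
d = −(3/4) ln(1 − 4p/3) = −0.75 ln(1 − 0.592592) = −0.75 ln(0.407408)
  = −0.75 × (-0.897940) = 0.673455 substitutions/site.

0.6735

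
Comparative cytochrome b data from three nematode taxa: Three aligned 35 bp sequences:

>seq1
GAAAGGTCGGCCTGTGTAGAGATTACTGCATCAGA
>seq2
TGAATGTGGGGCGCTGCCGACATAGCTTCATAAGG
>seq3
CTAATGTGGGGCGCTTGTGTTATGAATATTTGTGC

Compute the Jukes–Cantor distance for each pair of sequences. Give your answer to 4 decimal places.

d(seq1,seq2) = 0.6355, d(seq1,seq3) = 1.0763, d(seq2,seq3) = 0.7053

seq1–seq2: 15/35 sites differ → p ≈ 0.428571, d = −0.75 ln(1 − 0.571428) = 0.635472 ≈ 0.6355.
seq1–seq3: 20/35 sites differ → p ≈ 0.571429, d = −0.75 ln(1 − 0.761905) = 1.076314 ≈ 1.0763.
seq2–seq3: 16/35 sites differ → p ≈ 0.457143, d = −0.75 ln(1 − 0.609524) = 0.705292 ≈ 0.7053.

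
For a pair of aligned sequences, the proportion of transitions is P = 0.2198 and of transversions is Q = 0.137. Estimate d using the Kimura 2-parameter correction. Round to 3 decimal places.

0.510

Under the Kimura two-parameter model, d = −½ ln(1 − 2P − Q) − ¼ ln(1 − 2Q).
1 − 2P − Q = 0.4234, giving −½ ln(0.4234) = 0.429719.
1 − 2Q = 0.726, giving −¼ ln(0.726) = 0.080051.
d = 0.429719 + 0.080051 = 0.509770.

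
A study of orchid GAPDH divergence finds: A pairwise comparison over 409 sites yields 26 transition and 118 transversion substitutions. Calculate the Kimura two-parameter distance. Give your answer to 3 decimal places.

0.484

P = 26/409 ≈ 0.06357 and Q = 118/409 ≈ 0.288509.
Under the Kimura two-parameter model, d = −½ ln(1 − 2P − Q) − ¼ ln(1 − 2Q).
1 − 2P − Q = 0.584351, giving −½ ln(0.584351) = 0.268627.
1 − 2Q = 0.422982, giving −¼ ln(0.422982) = 0.215106.
d = 0.268627 + 0.215106 = 0.483733.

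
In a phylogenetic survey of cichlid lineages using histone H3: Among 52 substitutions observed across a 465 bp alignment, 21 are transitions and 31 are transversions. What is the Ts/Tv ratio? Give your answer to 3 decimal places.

R = 21/31 = 0.677419… ≈ 0.677 (to 3 d.p.).

0.677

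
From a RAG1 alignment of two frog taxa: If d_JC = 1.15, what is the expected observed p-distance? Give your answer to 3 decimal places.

p = (3/4)(1 − e^(−4d/3)) = 0.75 × (1 − e^(-1.533333)) = 0.75 × (1 − 0.215815) = 0.588139.

0.588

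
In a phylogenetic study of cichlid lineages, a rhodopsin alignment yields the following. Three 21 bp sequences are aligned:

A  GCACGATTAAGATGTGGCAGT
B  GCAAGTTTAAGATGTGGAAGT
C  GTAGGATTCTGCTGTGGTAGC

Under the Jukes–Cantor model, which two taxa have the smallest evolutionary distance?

A and B

A–B: 3/21 differ, p = 0.143, d = 0.158.
A–C: 7/21 differ, p = 0.333, d = 0.441.
B–C: 8/21 differ, p = 0.381, d = 0.532.
The smallest distance is between A and B.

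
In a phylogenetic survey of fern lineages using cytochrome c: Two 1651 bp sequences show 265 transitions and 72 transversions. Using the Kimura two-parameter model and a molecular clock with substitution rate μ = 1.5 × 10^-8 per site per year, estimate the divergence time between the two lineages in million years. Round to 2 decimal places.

P = 265/1651 ≈ 0.160509 and Q = 72/1651 ≈ 0.04361.
Under the Kimura two-parameter model, d = −½ ln(1 − 2P − Q) − ¼ ln(1 − 2Q).
1 − 2P − Q = 0.635372, giving −½ ln(0.635372) = 0.226772.
1 − 2Q = 0.91278, giving −¼ ln(0.91278) = 0.022815.
d = 0.226772 + 0.022815 = 0.249587.
Under a molecular clock d = 2μt, so t = d/(2μ) = 0.249587 / (2 × 1.5 × 10^-8) = 8.32 million years.

8.32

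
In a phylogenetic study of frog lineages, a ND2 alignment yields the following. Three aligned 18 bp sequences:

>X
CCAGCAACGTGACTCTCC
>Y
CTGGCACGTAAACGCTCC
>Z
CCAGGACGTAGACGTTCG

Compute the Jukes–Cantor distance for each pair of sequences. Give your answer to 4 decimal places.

X–Y: 8/18 sites differ → p ≈ 0.444444, d = −0.75 ln(1 − 0.592592) = 0.673455 ≈ 0.6735.
X–Z: 8/18 sites differ → p ≈ 0.444444, d = −0.75 ln(1 − 0.592592) = 0.673455 ≈ 0.6735.
Y–Z: 6/18 sites differ → p ≈ 0.333333, d = −0.75 ln(1 − 0.444444) = 0.440839 ≈ 0.4408.

d(X,Y) = 0.6735, d(X,Z) = 0.6735, d(Y,Z) = 0.4408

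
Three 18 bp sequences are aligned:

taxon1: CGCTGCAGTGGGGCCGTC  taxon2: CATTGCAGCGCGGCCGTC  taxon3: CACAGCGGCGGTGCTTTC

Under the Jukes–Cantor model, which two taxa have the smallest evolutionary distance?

taxon1 and taxon2

taxon1–taxon2: 4/18 differ, p = 0.222, d = 0.264.
taxon1–taxon3: 7/18 differ, p = 0.389, d = 0.548.
taxon2–taxon3: 7/18 differ, p = 0.389, d = 0.548.
The smallest distance is between taxon1 and taxon2.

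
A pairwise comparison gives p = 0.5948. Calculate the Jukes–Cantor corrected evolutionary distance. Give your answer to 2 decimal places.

d = −(3/4) ln(1 − 4p/3) = −0.75 ln(1 − 0.793067) = −0.75 ln(0.206933)
  = −0.75 × (-1.575360) = 1.181520 substitutions/site.

1.18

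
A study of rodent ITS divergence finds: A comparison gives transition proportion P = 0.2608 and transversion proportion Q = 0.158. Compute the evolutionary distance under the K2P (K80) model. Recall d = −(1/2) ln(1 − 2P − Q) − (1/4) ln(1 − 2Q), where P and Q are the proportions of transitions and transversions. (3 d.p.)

Under the Kimura two-parameter model, d = −½ ln(1 − 2P − Q) − ¼ ln(1 − 2Q).
1 − 2P − Q = 0.3204, giving −½ ln(0.3204) = 0.569093.
1 − 2Q = 0.684, giving −¼ ln(0.684) = 0.094949.
d = 0.569093 + 0.094949 = 0.664042.

0.664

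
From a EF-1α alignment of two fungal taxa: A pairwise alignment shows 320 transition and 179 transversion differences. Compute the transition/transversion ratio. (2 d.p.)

1.79

R = 320/179 = 1.787709… ≈ 1.79 (to 2 d.p.).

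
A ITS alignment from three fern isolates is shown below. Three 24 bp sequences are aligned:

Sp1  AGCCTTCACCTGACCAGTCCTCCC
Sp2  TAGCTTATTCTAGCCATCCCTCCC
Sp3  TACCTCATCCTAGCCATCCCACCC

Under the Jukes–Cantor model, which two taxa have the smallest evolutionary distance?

Sp1–Sp2: 10/24 differ, p = 0.417, d = 0.608.
Sp1–Sp3: 10/24 differ, p = 0.417, d = 0.608.
Sp2–Sp3: 4/24 differ, p = 0.167, d = 0.188.
The smallest distance is between Sp2 and Sp3.

Sp2 and Sp3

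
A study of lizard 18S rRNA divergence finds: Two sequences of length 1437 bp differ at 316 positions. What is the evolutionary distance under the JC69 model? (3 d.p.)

0.260

p = 316/1437 ≈ 0.219903.
d = −(3/4) ln(1 − 4p/3) = −0.75 ln(1 − 0.293204) = −0.75 ln(0.706796)
  = −0.75 × (-0.347013) = 0.260260 substitutions/site.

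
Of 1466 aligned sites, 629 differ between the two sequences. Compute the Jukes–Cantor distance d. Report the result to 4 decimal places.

p = 629/1466 ≈ 0.429059.
d = −(3/4) ln(1 − 4p/3) = −0.75 ln(1 − 0.572079) = −0.75 ln(0.427921)
  = −0.75 × (-0.848817) = 0.636613 substitutions/site.

0.6366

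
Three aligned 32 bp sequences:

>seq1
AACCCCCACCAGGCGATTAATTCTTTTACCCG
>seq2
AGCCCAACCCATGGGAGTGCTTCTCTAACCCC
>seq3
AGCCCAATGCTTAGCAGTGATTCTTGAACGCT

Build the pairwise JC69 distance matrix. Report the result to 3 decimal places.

seq1–seq2: 12/32 sites differ → p = 0.375, d = −0.75 ln(1 − 0.5) = 0.519860 ≈ 0.520.
seq1–seq3: 16/32 sites differ → p = 0.5, d = −0.75 ln(1 − 0.666667) = 0.823960 ≈ 0.824.
seq2–seq3: 10/32 sites differ → p = 0.3125, d = −0.75 ln(1 − 0.416667) = 0.404248 ≈ 0.404.

d(seq1,seq2) = 0.520, d(seq1,seq3) = 0.824, d(seq2,seq3) = 0.404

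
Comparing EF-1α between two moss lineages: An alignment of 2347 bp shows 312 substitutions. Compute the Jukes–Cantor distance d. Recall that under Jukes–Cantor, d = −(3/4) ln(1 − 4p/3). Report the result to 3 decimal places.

p = 312/2347 ≈ 0.132936.
d = −(3/4) ln(1 − 4p/3) = −0.75 ln(1 − 0.177248) = −0.75 ln(0.822752)
  = −0.75 × (-0.195100) = 0.146325 substitutions/site.

0.146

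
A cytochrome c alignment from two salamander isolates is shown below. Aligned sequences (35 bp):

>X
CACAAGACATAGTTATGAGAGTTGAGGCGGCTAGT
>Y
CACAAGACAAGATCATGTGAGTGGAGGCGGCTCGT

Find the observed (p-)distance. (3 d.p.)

The sequences differ at 7 of 35 positions (sites 10, 11, 12, 14, 18, 23, 33).
p = 7/35 = 0.200.

0.200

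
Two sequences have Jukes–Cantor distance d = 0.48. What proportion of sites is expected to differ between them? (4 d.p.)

p = (3/4)(1 − e^(−4d/3)) = 0.75 × (1 − e^(-0.64)) = 0.75 × (1 − 0.527292) = 0.354531.

0.3545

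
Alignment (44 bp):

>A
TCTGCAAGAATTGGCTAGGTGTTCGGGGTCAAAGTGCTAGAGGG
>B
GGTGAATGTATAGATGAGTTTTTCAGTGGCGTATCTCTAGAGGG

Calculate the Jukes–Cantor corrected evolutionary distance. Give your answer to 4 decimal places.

The sequences differ at 19 of 44 sites, so p = 19/44 ≈ 0.431818.
d = −(3/4) ln(1 − 4p/3) = −0.75 ln(1 − 0.575757) = −0.75 ln(0.424243)
  = −0.75 × (-0.857449) = 0.643087 substitutions/site.

0.6431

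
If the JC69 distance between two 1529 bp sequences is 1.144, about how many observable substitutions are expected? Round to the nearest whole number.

897

Invert JC69: p = (3/4)(1 − e^(−4d/3)) = 0.75 × (1 − e^(-1.525333)) = 0.75 × (1 − 0.217549) = 0.586838.
Expected differing sites = pL ≈ 0.586838 × 1529 = 897.275302 ≈ 897.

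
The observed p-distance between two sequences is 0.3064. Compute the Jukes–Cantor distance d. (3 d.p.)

0.394

d = −(3/4) ln(1 − 4p/3) = −0.75 ln(1 − 0.408533) = −0.75 ln(0.591467)
  = −0.75 × (-0.525149) = 0.393862 substitutions/site.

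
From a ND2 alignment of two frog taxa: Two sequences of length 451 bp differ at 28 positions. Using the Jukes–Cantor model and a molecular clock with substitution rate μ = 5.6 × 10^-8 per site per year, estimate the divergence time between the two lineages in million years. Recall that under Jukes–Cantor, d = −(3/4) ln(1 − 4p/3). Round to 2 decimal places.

0.58

p = 28/451 ≈ 0.062084.
d = −(3/4) ln(1 − 4p/3) = −0.75 ln(1 − 0.082779) = −0.75 ln(0.917221)
  = −0.75 × (-0.086407) = 0.064805 substitutions/site.
Under a molecular clock d = 2μt, so t = d/(2μ) = 0.064805 / (2 × 5.6 × 10^-8) = 0.58 million years.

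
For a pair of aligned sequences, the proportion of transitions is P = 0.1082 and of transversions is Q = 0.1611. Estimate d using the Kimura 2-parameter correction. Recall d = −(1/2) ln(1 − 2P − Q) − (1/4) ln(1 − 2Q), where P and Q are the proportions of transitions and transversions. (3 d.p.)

0.334

Under the Kimura two-parameter model, d = −½ ln(1 − 2P − Q) − ¼ ln(1 − 2Q).
1 − 2P − Q = 0.6225, giving −½ ln(0.6225) = 0.237006.
1 − 2Q = 0.6778, giving −¼ ln(0.6778) = 0.097226.
d = 0.237006 + 0.097226 = 0.334232.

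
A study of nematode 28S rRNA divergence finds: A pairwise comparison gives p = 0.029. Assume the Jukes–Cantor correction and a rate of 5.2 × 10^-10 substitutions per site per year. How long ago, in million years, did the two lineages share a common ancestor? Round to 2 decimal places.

d = −(3/4) ln(1 − 4p/3) = −0.75 ln(1 − 0.038667) = −0.75 ln(0.961333)
  = −0.75 × (-0.039434) = 0.029576 substitutions/site.
Under a molecular clock d = 2μt, so t = d/(2μ) = 0.029576 / (2 × 5.2 × 10^-10) = 28.44 million years.

28.44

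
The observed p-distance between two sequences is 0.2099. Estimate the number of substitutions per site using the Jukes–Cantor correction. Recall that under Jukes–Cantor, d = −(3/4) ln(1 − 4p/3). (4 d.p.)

0.2462

d = −(3/4) ln(1 − 4p/3) = −0.75 ln(1 − 0.279867) = −0.75 ln(0.720133)
  = −0.75 × (-0.328319) = 0.246239 substitutions/site.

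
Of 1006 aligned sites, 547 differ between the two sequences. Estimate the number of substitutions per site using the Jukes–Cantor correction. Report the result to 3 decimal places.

p = 547/1006 ≈ 0.543738.
d = −(3/4) ln(1 − 4p/3) = −0.75 ln(1 − 0.724984) = −0.75 ln(0.275016)
  = −0.75 × (-1.290926) = 0.968195 substitutions/site.

0.968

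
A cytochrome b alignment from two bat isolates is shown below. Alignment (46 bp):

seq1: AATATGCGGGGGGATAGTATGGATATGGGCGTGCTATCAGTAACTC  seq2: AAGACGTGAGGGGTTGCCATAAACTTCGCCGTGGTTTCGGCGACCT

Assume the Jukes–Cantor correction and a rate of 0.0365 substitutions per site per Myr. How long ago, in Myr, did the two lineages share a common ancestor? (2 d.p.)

9.64

The sequences differ at 21 of 46 sites, so p = 21/46 ≈ 0.456522.
d = −(3/4) ln(1 − 4p/3) = −0.75 ln(1 − 0.608696) = −0.75 ln(0.391304)
  = −0.75 × (-0.938271) = 0.703703 substitutions/site.
Under a molecular clock d = 2μt, so t = d/(2μ) = 0.703703 / (2 × 0.0365) = 9.64 Myr.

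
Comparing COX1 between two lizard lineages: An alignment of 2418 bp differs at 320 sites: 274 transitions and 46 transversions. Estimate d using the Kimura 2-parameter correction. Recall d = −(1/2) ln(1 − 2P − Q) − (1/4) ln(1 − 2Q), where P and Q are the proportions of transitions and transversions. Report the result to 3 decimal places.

0.151

P = 274/2418 ≈ 0.113317 and Q = 46/2418 ≈ 0.019024.
Under the Kimura two-parameter model, d = −½ ln(1 − 2P − Q) − ¼ ln(1 − 2Q).
1 − 2P − Q = 0.754342, giving −½ ln(0.754342) = 0.140955.
1 − 2Q = 0.961952, giving −¼ ln(0.961952) = 0.009698.
d = 0.140955 + 0.009698 = 0.150653.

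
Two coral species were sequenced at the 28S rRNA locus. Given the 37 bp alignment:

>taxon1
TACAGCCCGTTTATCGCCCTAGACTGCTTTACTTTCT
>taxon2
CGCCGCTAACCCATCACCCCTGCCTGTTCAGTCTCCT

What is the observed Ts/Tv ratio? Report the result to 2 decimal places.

Transitions are A↔G and C↔T; transversions are all other mismatches.
Transitions: 15. Transversions: 5.
R = 15/5 = 3.00.

3.00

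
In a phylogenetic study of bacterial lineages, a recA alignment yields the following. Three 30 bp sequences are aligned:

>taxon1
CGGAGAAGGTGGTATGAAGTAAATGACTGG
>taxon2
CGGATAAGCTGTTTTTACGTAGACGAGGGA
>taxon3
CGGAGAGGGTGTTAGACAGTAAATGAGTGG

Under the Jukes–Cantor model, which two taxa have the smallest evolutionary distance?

taxon1–taxon2: 11/30 differ, p = 0.367, d = 0.503.
taxon1–taxon3: 6/30 differ, p = 0.200, d = 0.233.
taxon2–taxon3: 12/30 differ, p = 0.400, d = 0.572.
The smallest distance is between taxon1 and taxon3.

taxon1 and taxon3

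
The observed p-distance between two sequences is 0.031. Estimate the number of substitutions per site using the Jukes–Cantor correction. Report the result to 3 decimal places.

d = −(3/4) ln(1 − 4p/3) = −0.75 ln(1 − 0.041333) = −0.75 ln(0.958667)
  = −0.75 × (-0.042212) = 0.031659 substitutions/site.

0.032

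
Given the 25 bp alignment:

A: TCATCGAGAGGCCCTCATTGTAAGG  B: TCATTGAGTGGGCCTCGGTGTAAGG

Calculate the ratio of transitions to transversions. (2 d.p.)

0.67

Transitions are A↔G and C↔T; transversions are all other mismatches.
Transitions: 2. Transversions: 3.
R = 2/3 = 0.666666… ≈ 0.67 (to 2 d.p.).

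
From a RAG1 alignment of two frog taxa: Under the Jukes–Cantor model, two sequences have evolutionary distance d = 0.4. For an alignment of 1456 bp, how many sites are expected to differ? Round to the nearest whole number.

451

Invert JC69: p = (3/4)(1 − e^(−4d/3)) = 0.75 × (1 − e^(-0.533333)) = 0.75 × (1 − 0.586646) = 0.310016.
Expected differing sites = pL ≈ 0.310016 × 1456 = 451.383296 ≈ 451.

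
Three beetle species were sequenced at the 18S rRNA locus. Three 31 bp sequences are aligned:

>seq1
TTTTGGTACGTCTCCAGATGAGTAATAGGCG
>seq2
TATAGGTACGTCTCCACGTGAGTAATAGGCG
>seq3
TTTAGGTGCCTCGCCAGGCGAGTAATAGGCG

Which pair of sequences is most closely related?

seq1–seq2: 4/31 differ, p = 0.129, d = 0.142.
seq1–seq3: 6/31 differ, p = 0.194, d = 0.224.
seq2–seq3: 6/31 differ, p = 0.194, d = 0.224.
The smallest distance is between seq1 and seq2.

seq1 and seq2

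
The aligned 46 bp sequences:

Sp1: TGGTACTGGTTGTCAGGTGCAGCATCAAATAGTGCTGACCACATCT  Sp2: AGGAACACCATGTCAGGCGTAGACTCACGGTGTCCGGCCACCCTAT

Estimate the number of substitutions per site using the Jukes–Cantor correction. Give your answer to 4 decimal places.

0.7037

The sequences differ at 21 of 46 sites, so p = 21/46 ≈ 0.456522.
d = −(3/4) ln(1 − 4p/3) = −0.75 ln(1 − 0.608696) = −0.75 ln(0.391304)
  = −0.75 × (-0.938271) = 0.703703 substitutions/site.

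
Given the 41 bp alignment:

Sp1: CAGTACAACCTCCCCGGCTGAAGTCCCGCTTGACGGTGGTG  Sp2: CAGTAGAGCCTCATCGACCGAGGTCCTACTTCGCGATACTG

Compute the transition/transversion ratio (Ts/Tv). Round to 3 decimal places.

Transitions are A↔G and C↔T; transversions are all other mismatches.
Transitions: 10. Transversions: 4.
R = 10/4 = 2.500.

2.500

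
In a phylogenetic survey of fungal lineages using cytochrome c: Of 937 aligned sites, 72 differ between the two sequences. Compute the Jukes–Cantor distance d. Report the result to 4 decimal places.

0.0811

p = 72/937 ≈ 0.076841.
d = −(3/4) ln(1 − 4p/3) = −0.75 ln(1 − 0.102455) = −0.75 ln(0.897545)
  = −0.75 × (-0.108092) = 0.081069 substitutions/site.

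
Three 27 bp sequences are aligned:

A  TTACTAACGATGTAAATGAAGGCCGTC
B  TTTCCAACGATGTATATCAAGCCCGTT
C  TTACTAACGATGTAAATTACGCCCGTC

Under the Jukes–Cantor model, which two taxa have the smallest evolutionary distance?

A–B: 6/27 differ, p = 0.222, d = 0.264.
A–C: 3/27 differ, p = 0.111, d = 0.120.
B–C: 6/27 differ, p = 0.222, d = 0.264.
The smallest distance is between A and C.

A and C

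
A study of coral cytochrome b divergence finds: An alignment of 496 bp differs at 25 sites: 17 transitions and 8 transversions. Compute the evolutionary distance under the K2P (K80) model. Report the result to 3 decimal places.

P = 17/496 ≈ 0.034274 and Q = 8/496 ≈ 0.016129.
Under the Kimura two-parameter model, d = −½ ln(1 − 2P − Q) − ¼ ln(1 − 2Q).
1 − 2P − Q = 0.915323, giving −½ ln(0.915323) = 0.044239.
1 − 2Q = 0.967742, giving −¼ ln(0.967742) = 0.008197.
d = 0.044239 + 0.008197 = 0.052436.

0.052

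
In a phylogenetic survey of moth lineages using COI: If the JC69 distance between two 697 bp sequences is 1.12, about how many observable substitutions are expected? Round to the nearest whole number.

Invert JC69: p = (3/4)(1 − e^(−4d/3)) = 0.75 × (1 − e^(-1.493333)) = 0.75 × (1 − 0.224623) = 0.581533.
Expected differing sites = pL ≈ 0.581533 × 697 = 405.328501 ≈ 405.

405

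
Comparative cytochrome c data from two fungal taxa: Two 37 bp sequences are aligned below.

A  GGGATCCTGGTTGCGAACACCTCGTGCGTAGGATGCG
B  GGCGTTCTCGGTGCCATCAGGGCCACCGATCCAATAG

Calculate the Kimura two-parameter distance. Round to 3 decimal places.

1.354

Of 37 sites, 2 differences are transitions and 18 are transversions, so P = 2/37 ≈ 0.054054 and Q = 18/37 ≈ 0.486486.
Under the Kimura two-parameter model, d = −½ ln(1 − 2P − Q) − ¼ ln(1 − 2Q).
1 − 2P − Q = 0.405406, giving −½ ln(0.405406) = 0.451433.
1 − 2Q = 0.027028, giving −¼ ln(0.027028) = 0.902720.
d = 0.451433 + 0.902720 = 1.354153.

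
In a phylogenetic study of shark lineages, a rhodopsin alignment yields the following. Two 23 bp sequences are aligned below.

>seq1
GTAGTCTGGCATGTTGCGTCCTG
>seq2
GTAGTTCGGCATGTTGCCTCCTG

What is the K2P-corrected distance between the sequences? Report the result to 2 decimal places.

Of 23 sites, 2 differences are transitions and 1 are transversions, so P = 2/23 ≈ 0.086957 and Q = 1/23 ≈ 0.043478.
Under the Kimura two-parameter model, d = −½ ln(1 − 2P − Q) − ¼ ln(1 − 2Q).
1 − 2P − Q = 0.782608, giving −½ ln(0.782608) = 0.122562.
1 − 2Q = 0.913044, giving −¼ ln(0.913044) = 0.022743.
d = 0.122562 + 0.022743 = 0.145305.

0.15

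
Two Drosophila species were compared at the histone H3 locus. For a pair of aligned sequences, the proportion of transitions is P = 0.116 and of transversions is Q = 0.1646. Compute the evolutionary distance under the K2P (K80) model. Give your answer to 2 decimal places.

Under the Kimura two-parameter model, d = −½ ln(1 − 2P − Q) − ¼ ln(1 − 2Q).
1 − 2P − Q = 0.6034, giving −½ ln(0.6034) = 0.252587.
1 − 2Q = 0.6708, giving −¼ ln(0.6708) = 0.099821.
d = 0.252587 + 0.099821 = 0.352408.

0.35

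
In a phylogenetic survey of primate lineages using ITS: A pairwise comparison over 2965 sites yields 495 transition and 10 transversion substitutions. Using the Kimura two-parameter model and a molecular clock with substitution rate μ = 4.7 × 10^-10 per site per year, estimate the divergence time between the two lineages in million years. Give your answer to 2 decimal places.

220.62

P = 495/2965 ≈ 0.166948 and Q = 10/2965 ≈ 0.003373.
Under the Kimura two-parameter model, d = −½ ln(1 − 2P − Q) − ¼ ln(1 − 2Q).
1 − 2P − Q = 0.662731, giving −½ ln(0.662731) = 0.205693.
1 − 2Q = 0.993254, giving −¼ ln(0.993254) = 0.001692.
d = 0.205693 + 0.001692 = 0.207385.
Under a molecular clock d = 2μt, so t = d/(2μ) = 0.207385 / (2 × 4.7 × 10^-10) = 220.62 million years.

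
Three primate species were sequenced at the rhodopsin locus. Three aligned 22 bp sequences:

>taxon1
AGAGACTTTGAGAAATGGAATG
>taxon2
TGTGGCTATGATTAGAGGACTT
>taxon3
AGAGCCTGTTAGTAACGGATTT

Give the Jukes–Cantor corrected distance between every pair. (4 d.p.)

d(taxon1,taxon2) = 0.6987, d(taxon1,taxon3) = 0.4141, d(taxon2,taxon3) = 0.5913

taxon1–taxon2: 10/22 sites differ → p ≈ 0.454545, d = −0.75 ln(1 − 0.60606) = 0.698667 ≈ 0.6987.
taxon1–taxon3: 7/22 sites differ → p ≈ 0.318182, d = −0.75 ln(1 − 0.424243) = 0.414052 ≈ 0.4141.
taxon2–taxon3: 9/22 sites differ → p ≈ 0.409091, d = −0.75 ln(1 − 0.545455) = 0.591344 ≈ 0.5913.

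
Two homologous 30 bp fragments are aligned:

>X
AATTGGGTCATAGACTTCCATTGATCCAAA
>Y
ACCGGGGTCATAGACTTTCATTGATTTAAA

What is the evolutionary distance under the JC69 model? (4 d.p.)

The sequences differ at 6 of 30 sites (2, 3, 4, 18, 26, 27), so p = 6/30 = 0.2.
d = −(3/4) ln(1 − 4p/3) = −0.75 ln(1 − 0.266667) = −0.75 ln(0.733333)
  = −0.75 × (-0.310155) = 0.232616 substitutions/site.

0.2326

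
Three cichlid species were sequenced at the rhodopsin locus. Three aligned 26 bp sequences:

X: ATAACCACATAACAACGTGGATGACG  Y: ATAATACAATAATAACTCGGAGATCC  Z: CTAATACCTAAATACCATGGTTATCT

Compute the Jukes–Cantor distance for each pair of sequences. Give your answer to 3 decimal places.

X–Y: 11/26 sites differ → p ≈ 0.423077, d = −0.75 ln(1 − 0.564103) = 0.622762 ≈ 0.623.
X–Z: 13/26 sites differ → p = 0.5, d = −0.75 ln(1 − 0.666667) = 0.823960 ≈ 0.824.
Y–Z: 10/26 sites differ → p ≈ 0.384615, d = −0.75 ln(1 − 0.51282) = 0.539341 ≈ 0.539.

d(X,Y) = 0.623, d(X,Z) = 0.824, d(Y,Z) = 0.539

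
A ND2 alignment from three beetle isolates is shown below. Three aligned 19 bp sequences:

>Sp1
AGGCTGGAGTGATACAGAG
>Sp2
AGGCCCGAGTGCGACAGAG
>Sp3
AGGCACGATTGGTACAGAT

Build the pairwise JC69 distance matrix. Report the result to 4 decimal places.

Sp1–Sp2: 4/19 sites differ → p ≈ 0.210526, d = −0.75 ln(1 − 0.280701) = 0.247109 ≈ 0.2471.
Sp1–Sp3: 5/19 sites differ → p ≈ 0.263158, d = −0.75 ln(1 − 0.350877) = 0.324100 ≈ 0.3241.
Sp2–Sp3: 5/19 sites differ → p ≈ 0.263158, d = −0.75 ln(1 − 0.350877) = 0.324100 ≈ 0.3241.

d(Sp1,Sp2) = 0.2471, d(Sp1,Sp3) = 0.3241, d(Sp2,Sp3) = 0.3241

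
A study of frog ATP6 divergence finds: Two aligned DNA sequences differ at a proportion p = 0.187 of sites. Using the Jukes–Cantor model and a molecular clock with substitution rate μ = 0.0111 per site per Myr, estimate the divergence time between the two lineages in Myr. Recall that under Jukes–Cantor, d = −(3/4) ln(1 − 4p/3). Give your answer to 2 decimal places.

d = −(3/4) ln(1 − 4p/3) = −0.75 ln(1 − 0.249333) = −0.75 ln(0.750667)
  = −0.75 × (-0.286793) = 0.215095 substitutions/site.
Under a molecular clock d = 2μt, so t = d/(2μ) = 0.215095 / (2 × 0.0111) = 9.69 Myr.

9.69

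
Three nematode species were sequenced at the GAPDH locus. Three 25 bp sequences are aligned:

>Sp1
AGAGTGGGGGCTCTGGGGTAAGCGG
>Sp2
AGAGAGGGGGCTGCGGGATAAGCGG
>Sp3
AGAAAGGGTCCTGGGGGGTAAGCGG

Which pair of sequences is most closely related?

Sp1–Sp2: 4/25 differ, p = 0.160, d = 0.180.
Sp1–Sp3: 6/25 differ, p = 0.240, d = 0.289.
Sp2–Sp3: 5/25 differ, p = 0.200, d = 0.233.
The smallest distance is between Sp1 and Sp2.

Sp1 and Sp2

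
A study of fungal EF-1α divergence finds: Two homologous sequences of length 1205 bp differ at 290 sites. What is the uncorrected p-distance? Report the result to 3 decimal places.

0.241

p = 290/1205 = 0.240663… ≈ 0.241 (to 3 d.p.).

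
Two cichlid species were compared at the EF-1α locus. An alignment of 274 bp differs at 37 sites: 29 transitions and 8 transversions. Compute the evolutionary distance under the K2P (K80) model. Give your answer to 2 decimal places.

P = 29/274 ≈ 0.105839 and Q = 8/274 ≈ 0.029197.
Under the Kimura two-parameter model, d = −½ ln(1 − 2P − Q) − ¼ ln(1 − 2Q).
1 − 2P − Q = 0.759125, giving −½ ln(0.759125) = 0.137794.
1 − 2Q = 0.941606, giving −¼ ln(0.941606) = 0.015042.
d = 0.137794 + 0.015042 = 0.152836.

0.15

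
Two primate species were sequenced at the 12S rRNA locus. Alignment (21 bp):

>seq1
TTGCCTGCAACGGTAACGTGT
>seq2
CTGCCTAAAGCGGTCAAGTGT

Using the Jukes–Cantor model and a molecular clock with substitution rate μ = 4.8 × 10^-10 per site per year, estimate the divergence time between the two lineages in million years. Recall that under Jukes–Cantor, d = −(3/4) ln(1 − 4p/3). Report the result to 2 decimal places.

The sequences differ at 6 of 21 sites (1, 7, 8, 10, 15, 17), so p = 6/21 ≈ 0.285714.
d = −(3/4) ln(1 − 4p/3) = −0.75 ln(1 − 0.380952) = −0.75 ln(0.619048)
  = −0.75 × (-0.479572) = 0.359679 substitutions/site.
Under a molecular clock d = 2μt, so t = d/(2μ) = 0.359679 / (2 × 4.8 × 10^-10) = 374.67 million years.

374.67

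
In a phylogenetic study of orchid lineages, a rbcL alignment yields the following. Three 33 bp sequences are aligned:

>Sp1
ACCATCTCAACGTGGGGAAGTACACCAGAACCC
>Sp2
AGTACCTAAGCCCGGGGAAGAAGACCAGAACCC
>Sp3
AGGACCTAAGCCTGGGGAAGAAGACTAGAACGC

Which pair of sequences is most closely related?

Sp2 and Sp3

Sp1–Sp2: 9/33 differ, p = 0.273, d = 0.339.
Sp1–Sp3: 10/33 differ, p = 0.303, d = 0.388.
Sp2–Sp3: 4/33 differ, p = 0.121, d = 0.132.
The smallest distance is between Sp2 and Sp3.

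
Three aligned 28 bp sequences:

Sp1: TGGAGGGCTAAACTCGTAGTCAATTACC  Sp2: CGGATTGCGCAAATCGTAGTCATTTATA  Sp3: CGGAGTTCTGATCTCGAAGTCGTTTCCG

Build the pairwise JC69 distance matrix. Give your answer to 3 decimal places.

d(Sp1,Sp2) = 0.420, d(Sp1,Sp3) = 0.485, d(Sp2,Sp3) = 0.556

Sp1–Sp2: 9/28 sites differ → p ≈ 0.321429, d = −0.75 ln(1 − 0.428572) = 0.419713 ≈ 0.420.
Sp1–Sp3: 10/28 sites differ → p ≈ 0.357143, d = −0.75 ln(1 − 0.476191) = 0.484971 ≈ 0.485.
Sp2–Sp3: 11/28 sites differ → p ≈ 0.392857, d = −0.75 ln(1 − 0.523809) = 0.556452 ≈ 0.556.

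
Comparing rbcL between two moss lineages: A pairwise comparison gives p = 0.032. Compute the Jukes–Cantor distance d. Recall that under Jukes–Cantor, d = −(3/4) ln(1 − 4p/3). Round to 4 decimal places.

d = −(3/4) ln(1 − 4p/3) = −0.75 ln(1 − 0.042667) = −0.75 ln(0.957333)
  = −0.75 × (-0.043604) = 0.032703 substitutions/site.

0.0327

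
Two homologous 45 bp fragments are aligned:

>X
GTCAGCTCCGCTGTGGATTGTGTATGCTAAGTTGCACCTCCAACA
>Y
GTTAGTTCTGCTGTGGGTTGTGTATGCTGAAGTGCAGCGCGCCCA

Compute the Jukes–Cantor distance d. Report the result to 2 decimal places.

0.33

The sequences differ at 12 of 45 sites, so p = 12/45 ≈ 0.266667.
d = −(3/4) ln(1 − 4p/3) = −0.75 ln(1 − 0.355556) = −0.75 ln(0.644444)
  = −0.75 × (-0.439367) = 0.329525 substitutions/site.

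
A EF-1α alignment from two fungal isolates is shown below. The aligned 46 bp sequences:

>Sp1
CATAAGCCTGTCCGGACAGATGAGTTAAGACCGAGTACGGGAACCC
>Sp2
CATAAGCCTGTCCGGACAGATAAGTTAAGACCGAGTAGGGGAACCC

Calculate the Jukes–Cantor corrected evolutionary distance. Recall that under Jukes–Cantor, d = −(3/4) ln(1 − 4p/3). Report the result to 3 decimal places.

0.045

The sequences differ at 2 of 46 sites (22, 38), so p = 2/46 ≈ 0.043478.
d = −(3/4) ln(1 − 4p/3) = −0.75 ln(1 − 0.057971) = −0.75 ln(0.942029)
  = −0.75 × (-0.059719) = 0.044789 substitutions/site.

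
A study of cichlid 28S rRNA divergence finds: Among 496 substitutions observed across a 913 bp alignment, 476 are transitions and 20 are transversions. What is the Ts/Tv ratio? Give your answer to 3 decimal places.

R = 476/20 = 23.800.

23.800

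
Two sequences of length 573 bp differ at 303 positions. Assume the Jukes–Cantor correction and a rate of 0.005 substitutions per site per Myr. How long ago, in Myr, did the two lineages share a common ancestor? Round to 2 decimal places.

p = 303/573 ≈ 0.528796.
d = −(3/4) ln(1 − 4p/3) = −0.75 ln(1 − 0.705061) = −0.75 ln(0.294939)
  = −0.75 × (-1.220987) = 0.915740 substitutions/site.
Under a molecular clock d = 2μt, so t = d/(2μ) = 0.915740 / (2 × 0.005) = 91.57 Myr.

91.57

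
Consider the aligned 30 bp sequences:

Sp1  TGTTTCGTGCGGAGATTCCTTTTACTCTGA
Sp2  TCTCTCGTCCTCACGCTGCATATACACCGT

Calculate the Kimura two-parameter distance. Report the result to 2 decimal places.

Of 30 sites, 4 differences are transitions and 10 are transversions, so P = 4/30 ≈ 0.133333 and Q = 10/30 ≈ 0.333333.
Under the Kimura two-parameter model, d = −½ ln(1 − 2P − Q) − ¼ ln(1 − 2Q).
1 − 2P − Q = 0.400001, giving −½ ln(0.400001) = 0.458144.
1 − 2Q = 0.333334, giving −¼ ln(0.333334) = 0.274653.
d = 0.458144 + 0.274653 = 0.732797.

0.73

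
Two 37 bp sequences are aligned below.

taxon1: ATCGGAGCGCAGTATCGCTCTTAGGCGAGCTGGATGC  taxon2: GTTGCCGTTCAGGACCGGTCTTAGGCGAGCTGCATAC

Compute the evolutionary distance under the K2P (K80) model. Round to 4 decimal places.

0.3812

Of 37 sites, 5 differences are transitions and 6 are transversions, so P = 5/37 ≈ 0.135135 and Q = 6/37 ≈ 0.162162.
Under the Kimura two-parameter model, d = −½ ln(1 − 2P − Q) − ¼ ln(1 − 2Q).
1 − 2P − Q = 0.567568, giving −½ ln(0.567568) = 0.283197.
1 − 2Q = 0.675676, giving −¼ ln(0.675676) = 0.098010.
d = 0.283197 + 0.098010 = 0.381207.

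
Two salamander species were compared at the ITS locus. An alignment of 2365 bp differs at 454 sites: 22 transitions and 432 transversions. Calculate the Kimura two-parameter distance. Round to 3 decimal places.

0.226

P = 22/2365 ≈ 0.009302 and Q = 432/2365 ≈ 0.182664.
Under the Kimura two-parameter model, d = −½ ln(1 − 2P − Q) − ¼ ln(1 − 2Q).
1 − 2P − Q = 0.798732, giving −½ ln(0.798732) = 0.112365.
1 − 2Q = 0.634672, giving −¼ ln(0.634672) = 0.113662.
d = 0.112365 + 0.113662 = 0.226027.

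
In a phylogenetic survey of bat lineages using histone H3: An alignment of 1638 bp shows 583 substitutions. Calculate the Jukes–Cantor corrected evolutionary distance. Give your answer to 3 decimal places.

0.483

p = 583/1638 ≈ 0.355922.
d = −(3/4) ln(1 − 4p/3) = −0.75 ln(1 − 0.474563) = −0.75 ln(0.525437)
  = −0.75 × (-0.643525) = 0.482644 substitutions/site.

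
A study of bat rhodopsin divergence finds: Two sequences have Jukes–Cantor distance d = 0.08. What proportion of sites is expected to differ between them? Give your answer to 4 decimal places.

0.0759

p = (3/4)(1 − e^(−4d/3)) = 0.75 × (1 − e^(-0.106667)) = 0.75 × (1 − 0.898825) = 0.075881.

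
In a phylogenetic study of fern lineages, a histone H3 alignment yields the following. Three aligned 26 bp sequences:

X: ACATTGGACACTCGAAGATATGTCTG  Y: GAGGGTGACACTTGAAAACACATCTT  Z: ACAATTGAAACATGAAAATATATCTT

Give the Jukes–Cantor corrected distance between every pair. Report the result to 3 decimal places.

X–Y: 12/26 sites differ → p ≈ 0.461538, d = −0.75 ln(1 − 0.615384) = 0.716632 ≈ 0.717.
X–Z: 8/26 sites differ → p ≈ 0.307692, d = −0.75 ln(1 − 0.410256) = 0.396050 ≈ 0.396.
Y–Z: 9/26 sites differ → p ≈ 0.346154, d = −0.75 ln(1 − 0.461539) = 0.464280 ≈ 0.464.

d(X,Y) = 0.717, d(X,Z) = 0.396, d(Y,Z) = 0.464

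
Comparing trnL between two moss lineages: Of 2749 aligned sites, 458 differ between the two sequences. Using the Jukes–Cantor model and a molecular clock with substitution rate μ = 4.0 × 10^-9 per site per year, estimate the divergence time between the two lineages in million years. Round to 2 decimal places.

23.55

p = 458/2749 ≈ 0.166606.
d = −(3/4) ln(1 − 4p/3) = −0.75 ln(1 − 0.222141) = −0.75 ln(0.777859)
  = −0.75 × (-0.251210) = 0.188408 substitutions/site.
Under a molecular clock d = 2μt, so t = d/(2μ) = 0.188408 / (2 × 4.0 × 10^-9) = 23.55 million years.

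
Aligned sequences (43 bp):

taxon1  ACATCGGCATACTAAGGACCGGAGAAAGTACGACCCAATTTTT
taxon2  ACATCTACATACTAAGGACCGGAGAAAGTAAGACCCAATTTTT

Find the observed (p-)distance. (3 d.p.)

0.070

The sequences differ at 3 of 43 positions (sites 6, 7, 31).
p = 3/43 = 0.069767… ≈ 0.070 (to 3 d.p.).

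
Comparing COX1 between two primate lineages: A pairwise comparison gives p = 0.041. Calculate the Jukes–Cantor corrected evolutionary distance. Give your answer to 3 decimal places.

d = −(3/4) ln(1 − 4p/3) = −0.75 ln(1 − 0.054667) = −0.75 ln(0.945333)
  = −0.75 × (-0.056218) = 0.042164 substitutions/site.

0.042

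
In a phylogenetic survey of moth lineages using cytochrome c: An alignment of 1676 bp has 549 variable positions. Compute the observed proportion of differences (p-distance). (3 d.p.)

0.328

p = 549/1676 = 0.327565… ≈ 0.328 (to 3 d.p.).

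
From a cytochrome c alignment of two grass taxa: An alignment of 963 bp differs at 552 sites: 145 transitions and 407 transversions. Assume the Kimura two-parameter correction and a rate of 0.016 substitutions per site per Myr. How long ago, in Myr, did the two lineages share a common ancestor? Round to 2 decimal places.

34.68

P = 145/963 ≈ 0.150571 and Q = 407/963 ≈ 0.422638.
Under the Kimura two-parameter model, d = −½ ln(1 − 2P − Q) − ¼ ln(1 − 2Q).
1 − 2P − Q = 0.27622, giving −½ ln(0.27622) = 0.643279.
1 − 2Q = 0.154724, giving −¼ ln(0.154724) = 0.466528.
d = 0.643279 + 0.466528 = 1.109807.
Under a molecular clock d = 2μt, so t = d/(2μ) = 1.109807 / (2 × 0.016) = 34.68 Myr.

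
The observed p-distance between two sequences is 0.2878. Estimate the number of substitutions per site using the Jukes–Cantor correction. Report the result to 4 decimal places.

0.3631

d = −(3/4) ln(1 − 4p/3) = −0.75 ln(1 − 0.383733) = −0.75 ln(0.616267)
  = −0.75 × (-0.484075) = 0.363056 substitutions/site.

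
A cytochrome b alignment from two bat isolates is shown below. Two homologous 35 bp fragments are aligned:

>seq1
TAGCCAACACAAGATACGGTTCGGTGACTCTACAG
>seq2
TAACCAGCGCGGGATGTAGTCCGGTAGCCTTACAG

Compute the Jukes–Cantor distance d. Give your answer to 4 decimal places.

0.5128

The sequences differ at 13 of 35 sites, so p = 13/35 ≈ 0.371429.
d = −(3/4) ln(1 − 4p/3) = −0.75 ln(1 − 0.495239) = −0.75 ln(0.504761)
  = −0.75 × (-0.683670) = 0.512753 substitutions/site.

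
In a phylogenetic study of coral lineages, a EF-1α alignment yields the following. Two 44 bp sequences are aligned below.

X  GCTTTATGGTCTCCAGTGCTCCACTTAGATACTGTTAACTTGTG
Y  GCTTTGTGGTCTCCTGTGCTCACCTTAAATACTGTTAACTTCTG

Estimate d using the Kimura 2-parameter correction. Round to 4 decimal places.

0.1505

Of 44 sites, 2 differences are transitions and 4 are transversions, so P = 2/44 ≈ 0.045455 and Q = 4/44 ≈ 0.090909.
Under the Kimura two-parameter model, d = −½ ln(1 − 2P − Q) − ¼ ln(1 − 2Q).
1 − 2P − Q = 0.818181, giving −½ ln(0.818181) = 0.100336.
1 − 2Q = 0.818182, giving −¼ ln(0.818182) = 0.050168.
d = 0.100336 + 0.050168 = 0.150504.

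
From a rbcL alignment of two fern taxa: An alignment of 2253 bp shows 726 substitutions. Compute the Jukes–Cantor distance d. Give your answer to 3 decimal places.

p = 726/2253 ≈ 0.322237.
d = −(3/4) ln(1 − 4p/3) = −0.75 ln(1 − 0.429649) = −0.75 ln(0.570351)
  = −0.75 × (-0.561503) = 0.421127 substitutions/site.

0.421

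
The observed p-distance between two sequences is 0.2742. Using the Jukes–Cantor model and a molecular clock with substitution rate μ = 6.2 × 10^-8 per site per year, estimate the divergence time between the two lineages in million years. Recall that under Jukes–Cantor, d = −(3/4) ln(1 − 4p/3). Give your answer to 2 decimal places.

d = −(3/4) ln(1 − 4p/3) = −0.75 ln(1 − 0.3656) = −0.75 ln(0.6344)
  = −0.75 × (-0.455076) = 0.341307 substitutions/site.
Under a molecular clock d = 2μt, so t = d/(2μ) = 0.341307 / (2 × 6.2 × 10^-8) = 2.75 million years.

2.75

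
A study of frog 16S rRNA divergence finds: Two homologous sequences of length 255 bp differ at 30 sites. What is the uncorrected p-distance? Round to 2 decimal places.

p = 30/255 = 0.117647… ≈ 0.12 (to 2 d.p.).

0.12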